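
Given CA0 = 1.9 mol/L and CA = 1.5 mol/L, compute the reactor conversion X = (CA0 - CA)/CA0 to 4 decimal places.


X = (CA0 - CA) / CA0
X = (1.9 - 1.5) / 1.9
X = 0.4 / 1.9
X = 0.2105


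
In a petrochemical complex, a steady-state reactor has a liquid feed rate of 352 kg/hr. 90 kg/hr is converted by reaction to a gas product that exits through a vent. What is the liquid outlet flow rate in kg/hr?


Steady-state mass balance on the main outlet: F_out = F_in - F_removed
F_out = 352 - 90
F_out = 262 kg/hr


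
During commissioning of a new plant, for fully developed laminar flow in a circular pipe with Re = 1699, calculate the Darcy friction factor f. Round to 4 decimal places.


f = 64 / Re
f = 64 / 1699
f = 0.0377


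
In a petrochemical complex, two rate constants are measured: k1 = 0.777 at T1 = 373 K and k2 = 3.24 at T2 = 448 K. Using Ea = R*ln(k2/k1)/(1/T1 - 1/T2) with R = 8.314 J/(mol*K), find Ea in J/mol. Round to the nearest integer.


Ea = R * ln(k2/k1) / (1/T1 - 1/T2)
ln(k2/k1) = ln(3.24/0.777) = 1.4278883
1/T1 - 1/T2 = 1/373 - 1/448 = 0.00044882229
Ea = 8.314 * 1.4278883 / 0.00044882229
Ea = 26450 J/mol


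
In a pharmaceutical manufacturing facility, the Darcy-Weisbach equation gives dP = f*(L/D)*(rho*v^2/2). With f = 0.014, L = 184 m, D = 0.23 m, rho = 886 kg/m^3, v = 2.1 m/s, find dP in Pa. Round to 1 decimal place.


dP = f * (L/D) * (rho*v^2/2)
dP = 0.014 * (184/0.23) * (886*2.1^2/2)
L/D = 800.0
rho*v^2/2 = 886*4.41/2 = 1953.63
dP = 0.014 * 800.0 * 1953.63
dP = 21880.7 Pa


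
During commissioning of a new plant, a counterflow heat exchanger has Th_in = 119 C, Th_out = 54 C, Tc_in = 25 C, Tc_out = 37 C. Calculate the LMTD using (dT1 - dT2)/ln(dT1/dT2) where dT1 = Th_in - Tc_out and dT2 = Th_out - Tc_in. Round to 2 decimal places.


dT1 = Th_in - Tc_out = 119 - 37 = 82
dT2 = Th_out - Tc_in = 54 - 25 = 29
LMTD = (dT1 - dT2) / ln(dT1/dT2)
LMTD = (82 - 29) / ln(82/29)
LMTD = 50.99 K


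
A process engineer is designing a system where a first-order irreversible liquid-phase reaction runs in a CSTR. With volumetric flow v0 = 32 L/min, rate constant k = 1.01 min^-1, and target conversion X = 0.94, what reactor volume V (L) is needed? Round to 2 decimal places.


V = v0 * X / (k * (1 - X))
V = 32 * 0.94 / (1.01 * (1 - 0.94))
V = 30.08 / (1.01 * 0.06)
V = 30.08 / 0.0606
V = 496.37 L


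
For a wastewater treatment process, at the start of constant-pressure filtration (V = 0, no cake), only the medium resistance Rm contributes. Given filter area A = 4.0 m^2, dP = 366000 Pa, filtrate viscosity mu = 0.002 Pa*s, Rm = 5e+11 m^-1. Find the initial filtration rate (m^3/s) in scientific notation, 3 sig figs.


rate = A * dP / (mu * Rm)
rate = 4.0 * 366000 / (0.002 * 5e+11)
rate = 1464000.0 / 1.000e+09
rate = 1.46e-03 m^3/s


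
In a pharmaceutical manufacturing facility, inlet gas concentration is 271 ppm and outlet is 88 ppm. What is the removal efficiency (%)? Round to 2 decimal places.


Efficiency = (G_in - G_out) / G_in * 100%
Efficiency = (271 - 88) / 271 * 100
Efficiency = 183 / 271 * 100
Efficiency = 67.53%


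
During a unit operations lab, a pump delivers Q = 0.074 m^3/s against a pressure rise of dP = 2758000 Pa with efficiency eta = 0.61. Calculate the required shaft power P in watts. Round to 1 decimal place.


P = Q * dP / eta
P = 0.074 * 2758000 / 0.61
P = 204092.0 / 0.61
P = 334577.0 W


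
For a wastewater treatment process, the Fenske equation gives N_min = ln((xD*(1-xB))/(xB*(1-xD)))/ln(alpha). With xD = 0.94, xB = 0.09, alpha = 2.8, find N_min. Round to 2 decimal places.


N_min = ln((xD*(1-xB))/(xB*(1-xD))) / ln(alpha)
Numerator inside ln: 0.8554 / 0.0054 = 158.407407
ln(158.407407) = 5.06517
ln(alpha) = ln(2.8) = 1.029619
N_min = 5.06517 / 1.029619 = 4.92


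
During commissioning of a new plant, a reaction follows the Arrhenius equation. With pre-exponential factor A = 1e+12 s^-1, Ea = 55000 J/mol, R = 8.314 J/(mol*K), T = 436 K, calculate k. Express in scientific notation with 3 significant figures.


k = A * exp(-Ea/(R*T))
k = 1e+12 * exp(-55000 / (8.314 * 436))
k = 1e+12 * exp(-15.172816)
k = 2.57e+05


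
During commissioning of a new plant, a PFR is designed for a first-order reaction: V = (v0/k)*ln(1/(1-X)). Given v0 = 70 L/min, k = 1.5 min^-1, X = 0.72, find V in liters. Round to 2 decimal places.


V = (v0/k) * ln(1/(1-X))
V = (70/1.5) * ln(1/(1-0.72))
V = 46.666667 * ln(3.571429)
V = 46.666667 * 1.272966
V = 59.41 L


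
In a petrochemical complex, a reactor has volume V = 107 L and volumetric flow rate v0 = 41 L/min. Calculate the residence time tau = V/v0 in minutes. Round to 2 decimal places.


tau = V / v0
tau = 107 / 41
tau = 2.61 min


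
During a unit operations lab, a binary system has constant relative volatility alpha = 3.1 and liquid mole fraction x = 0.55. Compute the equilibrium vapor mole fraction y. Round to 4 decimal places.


y = alpha*x / (1 + (alpha-1)*x)
y = 3.1*0.55 / (1 + (3.1-1)*0.55)
y = 1.705 / (1 + 1.155)
y = 1.705 / 2.155
y = 0.7912


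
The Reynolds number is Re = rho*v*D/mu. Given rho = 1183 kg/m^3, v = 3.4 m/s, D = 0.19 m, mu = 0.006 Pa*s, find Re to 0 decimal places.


Re = rho * v * D / mu
Re = 1183 * 3.4 * 0.19 / 0.006
Re = 764.218 / 0.006
Re = 127370


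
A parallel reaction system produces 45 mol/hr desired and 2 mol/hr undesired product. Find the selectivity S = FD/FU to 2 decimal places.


S = desired product rate / undesired product rate
S = 45 / 2
S = 22.50


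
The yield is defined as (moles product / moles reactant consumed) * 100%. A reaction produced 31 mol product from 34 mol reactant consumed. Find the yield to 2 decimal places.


Yield = (moles product / moles consumed) * 100%
Yield = (31 / 34) * 100
Yield = 0.9118 * 100
Yield = 91.18%


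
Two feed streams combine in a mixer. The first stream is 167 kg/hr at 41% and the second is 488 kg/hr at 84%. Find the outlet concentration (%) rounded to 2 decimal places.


Mass balance on solute: F1*x1 + F2*x2 = F3*x3
F3 = F1 + F2 = 167 + 488 = 655 kg/hr
x3 = (F1*x1 + F2*x2)/F3
x3 = (167*0.41 + 488*0.84) / 655
x3 = 73.04%


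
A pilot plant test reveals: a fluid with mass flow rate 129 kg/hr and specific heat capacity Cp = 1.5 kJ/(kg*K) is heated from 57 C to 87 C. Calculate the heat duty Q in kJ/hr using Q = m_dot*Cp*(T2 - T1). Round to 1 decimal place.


Q = m_dot * Cp * (T2 - T1)
Q = 129 * 1.5 * (87 - 57)
Q = 129 * 1.5 * 30
Q = 5805.0 kJ/hr


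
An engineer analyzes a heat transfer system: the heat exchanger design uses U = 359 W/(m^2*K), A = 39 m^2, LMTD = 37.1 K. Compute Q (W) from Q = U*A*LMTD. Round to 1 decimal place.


Q = U * A * LMTD
Q = 359 * 39 * 37.1
Q = 519437.1 W


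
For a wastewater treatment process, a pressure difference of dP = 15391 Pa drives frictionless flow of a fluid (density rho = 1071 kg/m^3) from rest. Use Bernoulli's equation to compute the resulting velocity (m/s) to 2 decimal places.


v = sqrt(2*dP/rho)
v = sqrt(2*15391/1071)
v = sqrt(28.741363)
v = 5.36 m/s


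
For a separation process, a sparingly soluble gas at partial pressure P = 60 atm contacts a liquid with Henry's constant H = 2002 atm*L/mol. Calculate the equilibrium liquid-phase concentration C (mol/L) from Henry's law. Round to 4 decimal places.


C = P / H
C = 60 / 2002
C = 0.0300 mol/L


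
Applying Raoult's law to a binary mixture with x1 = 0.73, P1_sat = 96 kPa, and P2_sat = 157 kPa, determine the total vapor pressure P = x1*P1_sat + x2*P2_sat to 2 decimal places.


P = x1*P1_sat + x2*P2_sat
x2 = 1 - x1 = 1 - 0.73 = 0.27
P = 0.73*96 + 0.27*157
P = 70.08 + 42.39
P = 112.47 kPa


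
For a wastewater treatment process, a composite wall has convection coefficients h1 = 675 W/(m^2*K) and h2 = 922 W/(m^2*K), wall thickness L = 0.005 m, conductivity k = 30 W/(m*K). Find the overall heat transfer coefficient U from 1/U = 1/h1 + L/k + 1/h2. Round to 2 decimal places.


1/U = 1/h1 + L/k + 1/h2
1/U = 1/675 + 0.005/30 + 1/922
1/U = 0.0014814815 + 0.0001666667 + 0.0010845987
1/U = 0.0027327469
U = 365.93 W/(m^2*K)


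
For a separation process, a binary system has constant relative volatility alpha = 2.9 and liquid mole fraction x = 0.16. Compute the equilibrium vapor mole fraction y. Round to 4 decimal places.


y = alpha*x / (1 + (alpha-1)*x)
y = 2.9*0.16 / (1 + (2.9-1)*0.16)
y = 0.464 / (1 + 0.304)
y = 0.464 / 1.304
y = 0.3558


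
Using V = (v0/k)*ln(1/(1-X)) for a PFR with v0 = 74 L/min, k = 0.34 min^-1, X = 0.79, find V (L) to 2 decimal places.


V = (v0/k) * ln(1/(1-X))
V = (74/0.34) * ln(1/(1-0.79))
V = 217.647059 * ln(4.761905)
V = 217.647059 * 1.560648
V = 339.67 L


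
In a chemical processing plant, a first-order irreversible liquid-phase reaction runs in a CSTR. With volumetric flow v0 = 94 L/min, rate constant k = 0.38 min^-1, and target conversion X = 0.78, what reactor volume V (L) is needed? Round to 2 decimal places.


V = v0 * X / (k * (1 - X))
V = 94 * 0.78 / (0.38 * (1 - 0.78))
V = 73.32 / (0.38 * 0.22)
V = 73.32 / 0.0836
V = 877.03 L


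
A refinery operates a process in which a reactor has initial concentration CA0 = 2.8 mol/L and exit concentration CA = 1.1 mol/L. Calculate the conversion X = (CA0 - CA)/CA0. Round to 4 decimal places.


X = (CA0 - CA) / CA0
X = (2.8 - 1.1) / 2.8
X = 1.7 / 2.8
X = 0.6071


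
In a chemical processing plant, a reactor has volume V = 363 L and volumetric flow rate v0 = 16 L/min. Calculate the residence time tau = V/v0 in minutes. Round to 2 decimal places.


tau = V / v0
tau = 363 / 16
tau = 22.69 min


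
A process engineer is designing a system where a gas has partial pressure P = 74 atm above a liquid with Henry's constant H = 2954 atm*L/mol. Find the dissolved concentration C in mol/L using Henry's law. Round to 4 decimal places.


C = P / H
C = 74 / 2954
C = 0.0251 mol/L


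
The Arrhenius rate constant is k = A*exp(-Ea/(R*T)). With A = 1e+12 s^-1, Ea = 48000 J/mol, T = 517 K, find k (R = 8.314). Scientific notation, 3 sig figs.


k = A * exp(-Ea/(R*T))
k = 1e+12 * exp(-48000 / (8.314 * 517))
k = 1e+12 * exp(-11.167107)
k = 1.41e+07


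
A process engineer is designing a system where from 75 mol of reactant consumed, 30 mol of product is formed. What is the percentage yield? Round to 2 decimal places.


Yield = (moles product / moles consumed) * 100%
Yield = (30 / 75) * 100
Yield = 0.4 * 100
Yield = 40.00%


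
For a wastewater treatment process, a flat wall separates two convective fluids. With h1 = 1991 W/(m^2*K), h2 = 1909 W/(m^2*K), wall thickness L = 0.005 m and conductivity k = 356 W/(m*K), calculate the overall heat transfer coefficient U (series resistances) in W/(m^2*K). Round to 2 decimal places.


1/U = 1/h1 + L/k + 1/h2
1/U = 1/1991 + 0.005/356 + 1/1909
1/U = 0.0005022602 + 1.40449e-05 + 0.0005238345
1/U = 0.0010401396
U = 961.41 W/(m^2*K)


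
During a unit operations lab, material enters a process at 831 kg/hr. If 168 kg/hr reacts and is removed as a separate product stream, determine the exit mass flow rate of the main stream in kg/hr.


Steady-state mass balance on the main outlet: F_out = F_in - F_removed
F_out = 831 - 168
F_out = 663 kg/hr


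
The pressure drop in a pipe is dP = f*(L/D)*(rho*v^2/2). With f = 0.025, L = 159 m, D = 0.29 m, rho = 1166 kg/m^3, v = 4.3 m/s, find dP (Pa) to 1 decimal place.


dP = f * (L/D) * (rho*v^2/2)
dP = 0.025 * (159/0.29) * (1166*4.3^2/2)
L/D = 548.27586207
rho*v^2/2 = 1166*18.49/2 = 10779.67
dP = 0.025 * 548.27586207 * 10779.67
dP = 147755.8 Pa


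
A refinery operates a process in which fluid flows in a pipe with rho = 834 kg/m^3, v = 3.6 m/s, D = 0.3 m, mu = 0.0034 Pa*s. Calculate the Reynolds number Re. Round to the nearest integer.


Re = rho * v * D / mu
Re = 834 * 3.6 * 0.3 / 0.0034
Re = 900.72 / 0.0034
Re = 264918


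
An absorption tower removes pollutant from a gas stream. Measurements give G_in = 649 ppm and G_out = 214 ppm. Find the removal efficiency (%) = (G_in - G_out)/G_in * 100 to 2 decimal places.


Efficiency = (G_in - G_out) / G_in * 100%
Efficiency = (649 - 214) / 649 * 100
Efficiency = 435 / 649 * 100
Efficiency = 67.03%


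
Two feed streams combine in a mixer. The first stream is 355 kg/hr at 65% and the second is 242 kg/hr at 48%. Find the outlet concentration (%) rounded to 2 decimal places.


Mass balance on solute: F1*x1 + F2*x2 = F3*x3
F3 = F1 + F2 = 355 + 242 = 597 kg/hr
x3 = (F1*x1 + F2*x2)/F3
x3 = (355*0.65 + 242*0.48) / 597
x3 = 58.11%


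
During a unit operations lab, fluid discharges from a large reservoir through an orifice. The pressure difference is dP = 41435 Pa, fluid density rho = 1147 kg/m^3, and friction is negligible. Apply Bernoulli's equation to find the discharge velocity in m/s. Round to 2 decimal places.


v = sqrt(2*dP/rho)
v = sqrt(2*41435/1147)
v = sqrt(72.249346)
v = 8.50 m/s


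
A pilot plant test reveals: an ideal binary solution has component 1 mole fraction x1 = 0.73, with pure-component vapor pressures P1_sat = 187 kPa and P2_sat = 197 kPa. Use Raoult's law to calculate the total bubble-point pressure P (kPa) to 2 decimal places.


P = x1*P1_sat + x2*P2_sat
x2 = 1 - x1 = 1 - 0.73 = 0.27
P = 0.73*187 + 0.27*197
P = 136.51 + 53.19
P = 189.70 kPa


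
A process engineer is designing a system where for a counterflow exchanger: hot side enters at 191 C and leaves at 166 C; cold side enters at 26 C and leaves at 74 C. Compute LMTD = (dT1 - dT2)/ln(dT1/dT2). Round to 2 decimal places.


dT1 = Th_in - Tc_out = 191 - 74 = 117
dT2 = Th_out - Tc_in = 166 - 26 = 140
LMTD = (dT1 - dT2) / ln(dT1/dT2)
LMTD = (117 - 140) / ln(117/140)
LMTD = 128.16 K


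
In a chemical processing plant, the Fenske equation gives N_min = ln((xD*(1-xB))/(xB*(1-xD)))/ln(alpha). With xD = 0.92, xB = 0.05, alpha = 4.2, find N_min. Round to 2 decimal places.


N_min = ln((xD*(1-xB))/(xB*(1-xD))) / ln(alpha)
Numerator inside ln: 0.874 / 0.004 = 218.5
ln(218.5) = 5.386786
ln(alpha) = ln(4.2) = 1.435085
N_min = 5.386786 / 1.435085 = 3.75


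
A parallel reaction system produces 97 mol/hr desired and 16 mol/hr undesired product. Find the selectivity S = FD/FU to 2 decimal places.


S = desired product rate / undesired product rate
S = 97 / 16
S = 6.06


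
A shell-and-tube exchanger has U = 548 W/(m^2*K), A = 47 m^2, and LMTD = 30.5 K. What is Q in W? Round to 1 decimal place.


Q = U * A * LMTD
Q = 548 * 47 * 30.5
Q = 785558.0 W


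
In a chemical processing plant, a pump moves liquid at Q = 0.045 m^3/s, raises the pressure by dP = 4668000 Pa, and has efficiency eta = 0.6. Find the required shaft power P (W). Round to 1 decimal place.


P = Q * dP / eta
P = 0.045 * 4668000 / 0.6
P = 210060.0 / 0.6
P = 350100.0 W


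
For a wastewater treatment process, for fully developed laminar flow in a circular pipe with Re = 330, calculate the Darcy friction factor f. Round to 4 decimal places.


f = 64 / Re
f = 64 / 330
f = 0.1939


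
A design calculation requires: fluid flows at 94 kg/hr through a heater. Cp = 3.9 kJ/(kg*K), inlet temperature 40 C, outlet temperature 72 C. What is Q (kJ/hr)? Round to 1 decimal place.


Q = m_dot * Cp * (T2 - T1)
Q = 94 * 3.9 * (72 - 40)
Q = 94 * 3.9 * 32
Q = 11731.2 kJ/hr


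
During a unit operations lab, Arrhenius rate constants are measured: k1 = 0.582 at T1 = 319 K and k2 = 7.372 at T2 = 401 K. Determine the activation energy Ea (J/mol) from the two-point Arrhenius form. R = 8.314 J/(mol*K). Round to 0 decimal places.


Ea = R * ln(k2/k1) / (1/T1 - 1/T2)
ln(k2/k1) = ln(7.372/0.582) = 2.5389739
1/T1 - 1/T2 = 1/319 - 1/401 = 0.000641030652
Ea = 8.314 * 2.5389739 / 0.000641030652
Ea = 32930 J/mol


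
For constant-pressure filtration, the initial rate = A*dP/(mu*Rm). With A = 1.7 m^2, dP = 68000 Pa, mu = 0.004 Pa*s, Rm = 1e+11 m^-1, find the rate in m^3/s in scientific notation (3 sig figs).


rate = A * dP / (mu * Rm)
rate = 1.7 * 68000 / (0.004 * 1e+11)
rate = 115600.0 / 4.000e+08
rate = 2.89e-04 m^3/s


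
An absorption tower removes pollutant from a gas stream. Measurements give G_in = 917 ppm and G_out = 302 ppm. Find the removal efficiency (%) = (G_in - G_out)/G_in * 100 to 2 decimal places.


Efficiency = (G_in - G_out) / G_in * 100%
Efficiency = (917 - 302) / 917 * 100
Efficiency = 615 / 917 * 100
Efficiency = 67.07%


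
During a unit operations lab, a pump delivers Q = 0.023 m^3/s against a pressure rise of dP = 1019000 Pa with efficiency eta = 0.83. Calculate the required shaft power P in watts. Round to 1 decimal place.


P = Q * dP / eta
P = 0.023 * 1019000 / 0.83
P = 23437.0 / 0.83
P = 28237.3 W


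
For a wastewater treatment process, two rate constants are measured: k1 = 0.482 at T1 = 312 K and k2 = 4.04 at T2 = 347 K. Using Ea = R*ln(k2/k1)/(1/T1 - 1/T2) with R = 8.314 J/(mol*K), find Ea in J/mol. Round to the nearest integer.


Ea = R * ln(k2/k1) / (1/T1 - 1/T2)
ln(k2/k1) = ln(4.04/0.482) = 2.1260559
1/T1 - 1/T2 = 1/312 - 1/347 = 0.000323283825
Ea = 8.314 * 2.1260559 / 0.000323283825
Ea = 54677 J/mol


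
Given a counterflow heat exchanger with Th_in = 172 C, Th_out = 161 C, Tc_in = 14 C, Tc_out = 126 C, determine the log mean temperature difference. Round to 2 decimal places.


dT1 = Th_in - Tc_out = 172 - 126 = 46
dT2 = Th_out - Tc_in = 161 - 14 = 147
LMTD = (dT1 - dT2) / ln(dT1/dT2)
LMTD = (46 - 147) / ln(46/147)
LMTD = 86.93 K


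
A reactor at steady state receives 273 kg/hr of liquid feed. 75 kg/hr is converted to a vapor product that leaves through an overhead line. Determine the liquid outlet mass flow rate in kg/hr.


Steady-state mass balance on the main outlet: F_out = F_in - F_removed
F_out = 273 - 75
F_out = 198 kg/hr


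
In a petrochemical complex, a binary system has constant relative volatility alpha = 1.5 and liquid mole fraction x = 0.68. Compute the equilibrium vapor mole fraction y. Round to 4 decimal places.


y = alpha*x / (1 + (alpha-1)*x)
y = 1.5*0.68 / (1 + (1.5-1)*0.68)
y = 1.02 / (1 + 0.34)
y = 1.02 / 1.34
y = 0.7612


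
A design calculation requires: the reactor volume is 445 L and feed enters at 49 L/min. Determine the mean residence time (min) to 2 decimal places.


tau = V / v0
tau = 445 / 49
tau = 9.08 min


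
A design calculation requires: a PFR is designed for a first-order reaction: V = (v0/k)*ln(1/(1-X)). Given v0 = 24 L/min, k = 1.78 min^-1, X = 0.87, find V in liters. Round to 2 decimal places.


V = (v0/k) * ln(1/(1-X))
V = (24/1.78) * ln(1/(1-0.87))
V = 13.483146 * ln(7.692308)
V = 13.483146 * 2.040221
V = 27.51 L


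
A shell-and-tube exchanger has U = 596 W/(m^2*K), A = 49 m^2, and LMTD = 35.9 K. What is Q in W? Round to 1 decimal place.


Q = U * A * LMTD
Q = 596 * 49 * 35.9
Q = 1048423.6 W


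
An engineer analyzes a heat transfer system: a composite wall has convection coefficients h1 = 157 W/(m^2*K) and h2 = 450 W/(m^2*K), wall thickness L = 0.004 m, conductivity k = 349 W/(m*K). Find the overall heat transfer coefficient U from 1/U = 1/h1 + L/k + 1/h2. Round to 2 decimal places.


1/U = 1/h1 + L/k + 1/h2
1/U = 1/157 + 0.004/349 + 1/450
1/U = 0.0063694268 + 1.14613e-05 + 0.0022222222
1/U = 0.0086031103
U = 116.24 W/(m^2*K)


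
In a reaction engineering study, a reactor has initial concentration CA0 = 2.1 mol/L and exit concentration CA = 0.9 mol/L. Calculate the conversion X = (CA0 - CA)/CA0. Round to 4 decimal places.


X = (CA0 - CA) / CA0
X = (2.1 - 0.9) / 2.1
X = 1.2 / 2.1
X = 0.5714


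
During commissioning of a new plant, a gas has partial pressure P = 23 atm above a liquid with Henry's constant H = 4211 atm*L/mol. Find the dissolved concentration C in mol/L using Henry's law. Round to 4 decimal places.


C = P / H
C = 23 / 4211
C = 0.0055 mol/L


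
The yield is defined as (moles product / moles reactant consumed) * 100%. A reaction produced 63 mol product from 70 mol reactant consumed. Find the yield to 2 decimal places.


Yield = (moles product / moles consumed) * 100%
Yield = (63 / 70) * 100
Yield = 0.9 * 100
Yield = 90.00%


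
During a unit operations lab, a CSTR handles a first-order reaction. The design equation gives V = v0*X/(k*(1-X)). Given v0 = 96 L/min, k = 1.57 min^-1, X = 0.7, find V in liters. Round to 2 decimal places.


V = v0 * X / (k * (1 - X))
V = 96 * 0.7 / (1.57 * (1 - 0.7))
V = 67.2 / (1.57 * 0.3)
V = 67.2 / 0.471
V = 142.68 L


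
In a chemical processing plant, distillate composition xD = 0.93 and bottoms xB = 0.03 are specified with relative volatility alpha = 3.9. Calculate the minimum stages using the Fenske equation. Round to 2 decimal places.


N_min = ln((xD*(1-xB))/(xB*(1-xD))) / ln(alpha)
Numerator inside ln: 0.9021 / 0.0021 = 429.571429
ln(429.571429) = 6.062788
ln(alpha) = ln(3.9) = 1.360977
N_min = 6.062788 / 1.360977 = 4.45


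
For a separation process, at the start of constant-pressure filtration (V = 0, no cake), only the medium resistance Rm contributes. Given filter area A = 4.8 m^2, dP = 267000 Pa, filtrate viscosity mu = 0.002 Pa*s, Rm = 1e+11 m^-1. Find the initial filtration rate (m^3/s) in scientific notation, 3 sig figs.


rate = A * dP / (mu * Rm)
rate = 4.8 * 267000 / (0.002 * 1e+11)
rate = 1281600.0 / 2.000e+08
rate = 6.41e-03 m^3/s


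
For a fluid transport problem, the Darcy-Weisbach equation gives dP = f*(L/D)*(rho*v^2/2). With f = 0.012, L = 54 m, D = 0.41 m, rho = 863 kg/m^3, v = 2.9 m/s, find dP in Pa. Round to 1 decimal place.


dP = f * (L/D) * (rho*v^2/2)
dP = 0.012 * (54/0.41) * (863*2.9^2/2)
L/D = 131.70731707
rho*v^2/2 = 863*8.41/2 = 3628.915
dP = 0.012 * 131.70731707 * 3628.915
dP = 5735.5 Pa


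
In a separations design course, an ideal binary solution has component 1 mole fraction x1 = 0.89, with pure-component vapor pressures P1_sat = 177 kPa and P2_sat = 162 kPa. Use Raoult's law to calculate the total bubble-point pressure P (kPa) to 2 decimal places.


P = x1*P1_sat + x2*P2_sat
x2 = 1 - x1 = 1 - 0.89 = 0.11
P = 0.89*177 + 0.11*162
P = 157.53 + 17.82
P = 175.35 kPa


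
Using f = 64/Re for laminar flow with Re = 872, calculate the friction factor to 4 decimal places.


f = 64 / Re
f = 64 / 872
f = 0.0734


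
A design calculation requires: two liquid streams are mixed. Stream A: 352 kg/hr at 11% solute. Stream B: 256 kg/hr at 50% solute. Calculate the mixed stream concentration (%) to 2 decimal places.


Mass balance on solute: F1*x1 + F2*x2 = F3*x3
F3 = F1 + F2 = 352 + 256 = 608 kg/hr
x3 = (F1*x1 + F2*x2)/F3
x3 = (352*0.11 + 256*0.5) / 608
x3 = 27.42%


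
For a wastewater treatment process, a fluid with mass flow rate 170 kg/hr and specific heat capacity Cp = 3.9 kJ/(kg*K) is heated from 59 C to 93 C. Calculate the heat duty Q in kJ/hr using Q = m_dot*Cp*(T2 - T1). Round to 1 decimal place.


Q = m_dot * Cp * (T2 - T1)
Q = 170 * 3.9 * (93 - 59)
Q = 170 * 3.9 * 34
Q = 22542.0 kJ/hr


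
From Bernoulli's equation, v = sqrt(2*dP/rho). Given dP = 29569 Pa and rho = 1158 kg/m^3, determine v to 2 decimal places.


v = sqrt(2*dP/rho)
v = sqrt(2*29569/1158)
v = sqrt(51.069085)
v = 7.15 m/s


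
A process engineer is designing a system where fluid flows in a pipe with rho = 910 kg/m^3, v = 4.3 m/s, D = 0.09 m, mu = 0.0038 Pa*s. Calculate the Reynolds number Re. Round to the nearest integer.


Re = rho * v * D / mu
Re = 910 * 4.3 * 0.09 / 0.0038
Re = 352.17 / 0.0038
Re = 92676


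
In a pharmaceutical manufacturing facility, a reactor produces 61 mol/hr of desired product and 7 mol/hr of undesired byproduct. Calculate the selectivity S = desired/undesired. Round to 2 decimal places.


S = desired product rate / undesired product rate
S = 61 / 7
S = 8.71


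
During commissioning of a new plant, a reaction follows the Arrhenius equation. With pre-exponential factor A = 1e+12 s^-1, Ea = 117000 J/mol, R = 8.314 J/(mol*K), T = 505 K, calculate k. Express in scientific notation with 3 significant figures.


k = A * exp(-Ea/(R*T))
k = 1e+12 * exp(-117000 / (8.314 * 505))
k = 1e+12 * exp(-27.866631)
k = 7.90e-01


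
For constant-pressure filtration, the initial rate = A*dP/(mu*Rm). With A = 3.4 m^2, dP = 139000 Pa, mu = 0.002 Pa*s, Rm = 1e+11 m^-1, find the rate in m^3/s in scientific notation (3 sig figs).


rate = A * dP / (mu * Rm)
rate = 3.4 * 139000 / (0.002 * 1e+11)
rate = 472600.0 / 2.000e+08
rate = 2.36e-03 m^3/s


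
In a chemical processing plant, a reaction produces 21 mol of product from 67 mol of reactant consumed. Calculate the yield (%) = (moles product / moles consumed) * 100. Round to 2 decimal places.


Yield = (moles product / moles consumed) * 100%
Yield = (21 / 67) * 100
Yield = 0.3134 * 100
Yield = 31.34%


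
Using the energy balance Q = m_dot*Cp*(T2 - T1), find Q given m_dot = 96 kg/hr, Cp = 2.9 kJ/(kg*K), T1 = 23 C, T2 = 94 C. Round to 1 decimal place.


Q = m_dot * Cp * (T2 - T1)
Q = 96 * 2.9 * (94 - 23)
Q = 96 * 2.9 * 71
Q = 19766.4 kJ/hr


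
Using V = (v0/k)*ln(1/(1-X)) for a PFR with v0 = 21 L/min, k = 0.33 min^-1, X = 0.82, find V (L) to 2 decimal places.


V = (v0/k) * ln(1/(1-X))
V = (21/0.33) * ln(1/(1-0.82))
V = 63.636364 * ln(5.555556)
V = 63.636364 * 1.714799
V = 109.12 L


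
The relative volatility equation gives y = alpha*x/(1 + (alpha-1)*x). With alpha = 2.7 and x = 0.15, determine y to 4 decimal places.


y = alpha*x / (1 + (alpha-1)*x)
y = 2.7*0.15 / (1 + (2.7-1)*0.15)
y = 0.405 / (1 + 0.255)
y = 0.405 / 1.255
y = 0.3227


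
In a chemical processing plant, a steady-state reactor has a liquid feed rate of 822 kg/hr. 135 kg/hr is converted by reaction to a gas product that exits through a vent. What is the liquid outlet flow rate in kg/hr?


Steady-state mass balance on the main outlet: F_out = F_in - F_removed
F_out = 822 - 135
F_out = 687 kg/hr


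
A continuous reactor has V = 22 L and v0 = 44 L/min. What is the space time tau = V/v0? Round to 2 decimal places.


tau = V / v0
tau = 22 / 44
tau = 0.50 min


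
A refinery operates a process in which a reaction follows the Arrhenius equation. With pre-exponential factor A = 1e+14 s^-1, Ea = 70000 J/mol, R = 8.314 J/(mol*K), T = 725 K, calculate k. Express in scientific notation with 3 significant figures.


k = A * exp(-Ea/(R*T))
k = 1e+14 * exp(-70000 / (8.314 * 725))
k = 1e+14 * exp(-11.613149)
k = 9.05e+08


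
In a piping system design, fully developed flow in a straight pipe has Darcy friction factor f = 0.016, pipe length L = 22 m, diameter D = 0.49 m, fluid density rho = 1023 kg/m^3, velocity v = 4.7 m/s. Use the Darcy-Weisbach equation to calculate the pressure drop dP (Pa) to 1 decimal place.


dP = f * (L/D) * (rho*v^2/2)
dP = 0.016 * (22/0.49) * (1023*4.7^2/2)
L/D = 44.89795918
rho*v^2/2 = 1023*22.09/2 = 11299.035
dP = 0.016 * 44.89795918 * 11299.035
dP = 8116.9 Pa


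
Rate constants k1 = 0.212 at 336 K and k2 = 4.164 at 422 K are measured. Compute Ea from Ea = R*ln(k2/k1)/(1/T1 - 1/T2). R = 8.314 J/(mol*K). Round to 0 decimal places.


Ea = R * ln(k2/k1) / (1/T1 - 1/T2)
ln(k2/k1) = ln(4.164/0.212) = 2.9776452
1/T1 - 1/T2 = 1/336 - 1/422 = 0.00060652223
Ea = 8.314 * 2.9776452 / 0.00060652223
Ea = 40817 J/mol


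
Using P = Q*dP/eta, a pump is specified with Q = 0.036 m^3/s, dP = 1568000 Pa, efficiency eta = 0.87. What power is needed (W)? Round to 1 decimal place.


P = Q * dP / eta
P = 0.036 * 1568000 / 0.87
P = 56448.0 / 0.87
P = 64882.8 W


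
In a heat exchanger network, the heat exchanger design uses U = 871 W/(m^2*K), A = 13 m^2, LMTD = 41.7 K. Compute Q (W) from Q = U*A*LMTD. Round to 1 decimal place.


Q = U * A * LMTD
Q = 871 * 13 * 41.7
Q = 472169.1 W


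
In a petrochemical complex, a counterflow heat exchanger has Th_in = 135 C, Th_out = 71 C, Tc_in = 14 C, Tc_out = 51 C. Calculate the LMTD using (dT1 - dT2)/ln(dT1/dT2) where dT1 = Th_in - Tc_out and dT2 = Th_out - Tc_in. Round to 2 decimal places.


dT1 = Th_in - Tc_out = 135 - 51 = 84
dT2 = Th_out - Tc_in = 71 - 14 = 57
LMTD = (dT1 - dT2) / ln(dT1/dT2)
LMTD = (84 - 57) / ln(84/57)
LMTD = 69.63 K


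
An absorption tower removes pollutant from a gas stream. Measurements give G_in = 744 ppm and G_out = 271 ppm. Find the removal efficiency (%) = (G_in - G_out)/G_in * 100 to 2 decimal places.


Efficiency = (G_in - G_out) / G_in * 100%
Efficiency = (744 - 271) / 744 * 100
Efficiency = 473 / 744 * 100
Efficiency = 63.58%


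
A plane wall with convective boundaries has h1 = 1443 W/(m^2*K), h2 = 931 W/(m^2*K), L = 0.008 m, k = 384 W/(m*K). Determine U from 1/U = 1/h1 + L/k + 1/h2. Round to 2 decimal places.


1/U = 1/h1 + L/k + 1/h2
1/U = 1/1443 + 0.008/384 + 1/931
1/U = 0.0006930007 + 2.08333e-05 + 0.0010741139
1/U = 0.0017879479
U = 559.30 W/(m^2*K)


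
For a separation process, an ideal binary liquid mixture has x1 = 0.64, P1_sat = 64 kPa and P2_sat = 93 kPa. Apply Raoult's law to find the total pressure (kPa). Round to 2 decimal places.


P = x1*P1_sat + x2*P2_sat
x2 = 1 - x1 = 1 - 0.64 = 0.36
P = 0.64*64 + 0.36*93
P = 40.96 + 33.48
P = 74.44 kPa


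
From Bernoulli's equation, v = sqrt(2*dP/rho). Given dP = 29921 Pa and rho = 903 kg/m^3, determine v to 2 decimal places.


v = sqrt(2*dP/rho)
v = sqrt(2*29921/903)
v = sqrt(66.27021)
v = 8.14 m/s


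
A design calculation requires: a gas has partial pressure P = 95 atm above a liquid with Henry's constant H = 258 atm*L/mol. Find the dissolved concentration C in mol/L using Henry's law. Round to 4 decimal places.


C = P / H
C = 95 / 258
C = 0.3682 mol/L


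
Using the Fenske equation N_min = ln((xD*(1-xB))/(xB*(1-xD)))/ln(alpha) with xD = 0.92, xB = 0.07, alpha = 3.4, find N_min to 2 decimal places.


N_min = ln((xD*(1-xB))/(xB*(1-xD))) / ln(alpha)
Numerator inside ln: 0.8556 / 0.0056 = 152.785714
ln(152.785714) = 5.029036
ln(alpha) = ln(3.4) = 1.223775
N_min = 5.029036 / 1.223775 = 4.11


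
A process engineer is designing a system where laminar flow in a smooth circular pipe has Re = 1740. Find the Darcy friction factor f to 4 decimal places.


f = 64 / Re
f = 64 / 1740
f = 0.0368


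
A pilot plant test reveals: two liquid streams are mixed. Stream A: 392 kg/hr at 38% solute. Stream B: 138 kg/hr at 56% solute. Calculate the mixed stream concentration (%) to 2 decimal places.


Mass balance on solute: F1*x1 + F2*x2 = F3*x3
F3 = F1 + F2 = 392 + 138 = 530 kg/hr
x3 = (F1*x1 + F2*x2)/F3
x3 = (392*0.38 + 138*0.56) / 530
x3 = 42.69%


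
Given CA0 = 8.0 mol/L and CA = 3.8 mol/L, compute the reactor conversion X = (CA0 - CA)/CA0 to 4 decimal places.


X = (CA0 - CA) / CA0
X = (8.0 - 3.8) / 8.0
X = 4.2 / 8.0
X = 0.5250


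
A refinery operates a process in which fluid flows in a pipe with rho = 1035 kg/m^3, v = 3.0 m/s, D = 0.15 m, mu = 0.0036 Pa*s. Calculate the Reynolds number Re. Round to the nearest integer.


Re = rho * v * D / mu
Re = 1035 * 3.0 * 0.15 / 0.0036
Re = 465.75 / 0.0036
Re = 129375


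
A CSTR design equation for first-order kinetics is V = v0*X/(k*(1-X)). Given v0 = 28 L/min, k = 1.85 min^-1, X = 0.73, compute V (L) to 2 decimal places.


V = v0 * X / (k * (1 - X))
V = 28 * 0.73 / (1.85 * (1 - 0.73))
V = 20.44 / (1.85 * 0.27)
V = 20.44 / 0.4995
V = 40.92 L


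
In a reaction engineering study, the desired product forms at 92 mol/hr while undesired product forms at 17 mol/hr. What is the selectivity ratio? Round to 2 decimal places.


S = desired product rate / undesired product rate
S = 92 / 17
S = 5.41


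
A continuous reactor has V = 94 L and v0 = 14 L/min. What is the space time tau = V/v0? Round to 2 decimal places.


tau = V / v0
tau = 94 / 14
tau = 6.71 min


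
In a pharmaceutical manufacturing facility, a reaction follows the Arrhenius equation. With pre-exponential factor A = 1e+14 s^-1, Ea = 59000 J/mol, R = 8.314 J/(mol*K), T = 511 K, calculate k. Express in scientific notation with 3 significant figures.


k = A * exp(-Ea/(R*T))
k = 1e+14 * exp(-59000 / (8.314 * 511))
k = 1e+14 * exp(-13.887405)
k = 9.31e+07


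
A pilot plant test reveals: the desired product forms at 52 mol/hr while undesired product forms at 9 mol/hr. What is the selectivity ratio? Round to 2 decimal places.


S = desired product rate / undesired product rate
S = 52 / 9
S = 5.78


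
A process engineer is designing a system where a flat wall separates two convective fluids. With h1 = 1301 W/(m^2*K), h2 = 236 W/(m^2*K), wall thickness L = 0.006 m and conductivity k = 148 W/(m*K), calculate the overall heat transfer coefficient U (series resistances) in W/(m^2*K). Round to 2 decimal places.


1/U = 1/h1 + L/k + 1/h2
1/U = 1/1301 + 0.006/148 + 1/236
1/U = 0.0007686395 + 4.05405e-05 + 0.0042372881
1/U = 0.0050464681
U = 198.16 W/(m^2*K)


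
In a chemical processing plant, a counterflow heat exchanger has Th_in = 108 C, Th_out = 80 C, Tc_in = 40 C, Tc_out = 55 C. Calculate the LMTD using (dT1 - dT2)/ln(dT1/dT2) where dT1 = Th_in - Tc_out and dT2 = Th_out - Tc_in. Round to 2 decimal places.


dT1 = Th_in - Tc_out = 108 - 55 = 53
dT2 = Th_out - Tc_in = 80 - 40 = 40
LMTD = (dT1 - dT2) / ln(dT1/dT2)
LMTD = (53 - 40) / ln(53/40)
LMTD = 46.20 K


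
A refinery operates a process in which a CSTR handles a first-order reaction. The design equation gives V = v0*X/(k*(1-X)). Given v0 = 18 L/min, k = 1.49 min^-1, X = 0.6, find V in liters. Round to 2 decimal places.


V = v0 * X / (k * (1 - X))
V = 18 * 0.6 / (1.49 * (1 - 0.6))
V = 10.8 / (1.49 * 0.4)
V = 10.8 / 0.596
V = 18.12 L


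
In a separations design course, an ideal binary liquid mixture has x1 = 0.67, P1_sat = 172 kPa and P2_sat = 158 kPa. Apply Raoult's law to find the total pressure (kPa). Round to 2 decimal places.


P = x1*P1_sat + x2*P2_sat
x2 = 1 - x1 = 1 - 0.67 = 0.33
P = 0.67*172 + 0.33*158
P = 115.24 + 52.14
P = 167.38 kPa


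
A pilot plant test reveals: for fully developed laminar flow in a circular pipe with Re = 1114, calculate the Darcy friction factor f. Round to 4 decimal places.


f = 64 / Re
f = 64 / 1114
f = 0.0575


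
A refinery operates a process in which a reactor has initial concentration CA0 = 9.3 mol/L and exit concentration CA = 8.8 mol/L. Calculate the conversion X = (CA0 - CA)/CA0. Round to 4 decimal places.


X = (CA0 - CA) / CA0
X = (9.3 - 8.8) / 9.3
X = 0.5 / 9.3
X = 0.0538


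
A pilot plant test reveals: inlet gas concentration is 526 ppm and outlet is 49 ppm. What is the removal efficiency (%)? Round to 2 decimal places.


Efficiency = (G_in - G_out) / G_in * 100%
Efficiency = (526 - 49) / 526 * 100
Efficiency = 477 / 526 * 100
Efficiency = 90.68%


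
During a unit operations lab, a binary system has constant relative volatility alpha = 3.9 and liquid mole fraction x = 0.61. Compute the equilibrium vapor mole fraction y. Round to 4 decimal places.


y = alpha*x / (1 + (alpha-1)*x)
y = 3.9*0.61 / (1 + (3.9-1)*0.61)
y = 2.379 / (1 + 1.769)
y = 2.379 / 2.769
y = 0.8592


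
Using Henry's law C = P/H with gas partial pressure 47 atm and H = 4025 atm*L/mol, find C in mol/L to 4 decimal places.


C = P / H
C = 47 / 4025
C = 0.0117 mol/L


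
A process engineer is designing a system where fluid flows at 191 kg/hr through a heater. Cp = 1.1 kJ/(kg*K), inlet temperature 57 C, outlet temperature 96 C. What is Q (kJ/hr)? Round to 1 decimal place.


Q = m_dot * Cp * (T2 - T1)
Q = 191 * 1.1 * (96 - 57)
Q = 191 * 1.1 * 39
Q = 8193.9 kJ/hr


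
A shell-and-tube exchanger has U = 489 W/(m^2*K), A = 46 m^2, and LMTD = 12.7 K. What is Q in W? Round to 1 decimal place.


Q = U * A * LMTD
Q = 489 * 46 * 12.7
Q = 285673.8 W


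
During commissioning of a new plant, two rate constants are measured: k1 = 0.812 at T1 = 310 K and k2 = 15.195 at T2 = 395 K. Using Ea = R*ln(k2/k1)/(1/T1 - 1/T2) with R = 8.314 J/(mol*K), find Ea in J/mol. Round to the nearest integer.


Ea = R * ln(k2/k1) / (1/T1 - 1/T2)
ln(k2/k1) = ln(15.195/0.812) = 2.9292214
1/T1 - 1/T2 = 1/310 - 1/395 = 0.000694160882
Ea = 8.314 * 2.9292214 / 0.000694160882
Ea = 35083 J/mol


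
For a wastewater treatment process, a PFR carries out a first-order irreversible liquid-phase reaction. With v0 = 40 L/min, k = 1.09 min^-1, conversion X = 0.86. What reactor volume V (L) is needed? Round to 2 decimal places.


V = (v0/k) * ln(1/(1-X))
V = (40/1.09) * ln(1/(1-0.86))
V = 36.697248 * ln(7.142857)
V = 36.697248 * 1.966113
V = 72.15 L


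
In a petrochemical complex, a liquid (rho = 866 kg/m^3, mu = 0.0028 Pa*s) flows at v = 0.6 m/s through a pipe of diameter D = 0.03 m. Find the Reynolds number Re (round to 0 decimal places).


Re = rho * v * D / mu
Re = 866 * 0.6 * 0.03 / 0.0028
Re = 15.588 / 0.0028
Re = 5567


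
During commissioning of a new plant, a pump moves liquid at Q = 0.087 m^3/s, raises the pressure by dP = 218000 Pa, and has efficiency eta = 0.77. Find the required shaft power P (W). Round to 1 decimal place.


P = Q * dP / eta
P = 0.087 * 218000 / 0.77
P = 18966.0 / 0.77
P = 24631.2 W


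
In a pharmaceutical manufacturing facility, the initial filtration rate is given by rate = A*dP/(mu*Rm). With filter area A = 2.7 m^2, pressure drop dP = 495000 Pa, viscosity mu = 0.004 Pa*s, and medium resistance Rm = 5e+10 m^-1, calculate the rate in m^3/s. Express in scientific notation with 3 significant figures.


rate = A * dP / (mu * Rm)
rate = 2.7 * 495000 / (0.004 * 5e+10)
rate = 1336500.0 / 2.000e+08
rate = 6.68e-03 m^3/s


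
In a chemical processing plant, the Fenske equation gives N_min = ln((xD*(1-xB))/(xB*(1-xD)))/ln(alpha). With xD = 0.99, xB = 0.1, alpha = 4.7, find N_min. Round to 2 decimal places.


N_min = ln((xD*(1-xB))/(xB*(1-xD))) / ln(alpha)
Numerator inside ln: 0.891 / 0.001 = 891.0
ln(891.0) = 6.792344
ln(alpha) = ln(4.7) = 1.547563
N_min = 6.792344 / 1.547563 = 4.39


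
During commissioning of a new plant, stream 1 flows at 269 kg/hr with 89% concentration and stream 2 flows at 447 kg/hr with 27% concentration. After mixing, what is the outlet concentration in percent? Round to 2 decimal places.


Mass balance on solute: F1*x1 + F2*x2 = F3*x3
F3 = F1 + F2 = 269 + 447 = 716 kg/hr
x3 = (F1*x1 + F2*x2)/F3
x3 = (269*0.89 + 447*0.27) / 716
x3 = 50.29%


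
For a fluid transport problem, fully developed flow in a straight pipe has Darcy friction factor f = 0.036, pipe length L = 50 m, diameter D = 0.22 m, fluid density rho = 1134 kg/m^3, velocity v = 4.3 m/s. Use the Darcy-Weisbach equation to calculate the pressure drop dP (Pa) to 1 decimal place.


dP = f * (L/D) * (rho*v^2/2)
dP = 0.036 * (50/0.22) * (1134*4.3^2/2)
L/D = 227.27272727
rho*v^2/2 = 1134*18.49/2 = 10483.83
dP = 0.036 * 227.27272727 * 10483.83
dP = 85776.8 Pa


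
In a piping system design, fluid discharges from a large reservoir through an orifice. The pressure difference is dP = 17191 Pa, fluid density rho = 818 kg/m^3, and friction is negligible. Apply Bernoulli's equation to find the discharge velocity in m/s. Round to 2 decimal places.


v = sqrt(2*dP/rho)
v = sqrt(2*17191/818)
v = sqrt(42.031785)
v = 6.48 m/s


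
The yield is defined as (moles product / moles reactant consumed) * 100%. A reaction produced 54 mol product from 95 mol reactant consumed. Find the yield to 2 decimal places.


Yield = (moles product / moles consumed) * 100%
Yield = (54 / 95) * 100
Yield = 0.5684 * 100
Yield = 56.84%


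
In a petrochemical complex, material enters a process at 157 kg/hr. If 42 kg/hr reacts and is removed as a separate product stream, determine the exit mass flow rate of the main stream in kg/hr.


Steady-state mass balance on the main outlet: F_out = F_in - F_removed
F_out = 157 - 42
F_out = 115 kg/hr


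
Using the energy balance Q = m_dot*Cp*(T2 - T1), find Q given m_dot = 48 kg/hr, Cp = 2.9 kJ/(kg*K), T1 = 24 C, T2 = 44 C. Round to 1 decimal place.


Q = m_dot * Cp * (T2 - T1)
Q = 48 * 2.9 * (44 - 24)
Q = 48 * 2.9 * 20
Q = 2784.0 kJ/hr


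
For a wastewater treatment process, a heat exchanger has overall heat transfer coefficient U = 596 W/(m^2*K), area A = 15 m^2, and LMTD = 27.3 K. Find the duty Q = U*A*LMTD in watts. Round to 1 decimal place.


Q = U * A * LMTD
Q = 596 * 15 * 27.3
Q = 244062.0 W
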